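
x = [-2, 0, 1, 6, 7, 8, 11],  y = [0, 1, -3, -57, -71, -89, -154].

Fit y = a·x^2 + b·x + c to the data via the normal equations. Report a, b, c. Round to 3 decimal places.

Normal-equation sums: Σx^2·x^2 = 22451, Σx^2·x = 2395, Σx^2 = 275, Σx·x = 275, Σx = 31, Σ1 = 7.
For Mᵀy: Σx^2·y = -29864, Σx·y = -3248, Σy = -373.
Row-reducing yields a = -377659/382116, b = -1200697/382116, c = -17279/31843.

a = -0.988, b = -3.142, c = -0.543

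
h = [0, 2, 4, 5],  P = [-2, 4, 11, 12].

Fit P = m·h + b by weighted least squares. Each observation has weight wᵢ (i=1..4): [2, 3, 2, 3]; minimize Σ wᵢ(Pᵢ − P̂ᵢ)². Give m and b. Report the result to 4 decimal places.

m = 2.8825, b = -1.7593

The normal equations are: 119·m + 29·b = 292;  29·m + 10·b = 66.
Determinant 119·10 − 29² = 349.
m = (292·10 − 29·66)/349 = 1006/349; b = (119·66 − 29·292)/349 = -614/349.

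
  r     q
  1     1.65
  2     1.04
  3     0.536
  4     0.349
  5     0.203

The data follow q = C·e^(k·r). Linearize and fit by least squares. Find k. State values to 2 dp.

Taking logs, ln q = k·r + ln C, so regress ln q on r.
Σr = 15.0000, Σ(r)² = 55.0000, Σln q = -2.7309, Σr·ln q = -13.4751.
Equations: 55.0000·k + 15.0000·ln C = -13.4751;  15.0000·k + 5·ln C = -2.7309.
Solving (det = 50.0000): k = -0.52826, ln C = 1.03859.

k = -0.53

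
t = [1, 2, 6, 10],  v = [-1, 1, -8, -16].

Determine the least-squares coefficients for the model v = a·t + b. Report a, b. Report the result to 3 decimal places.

a = -1.833, b = 2.704

AᵀA·[a, b]ᵀ = Aᵀv reads: 141·a + 19·b = -207;  19·a + 4·b = -24.
(Σt·t = 141, Σt = 19, Σ1 = 4, Σt·v = -207, Σv = -24.)
det = 141·4 − 19² = 203.
a = ((-207)·4 − 19·(-24))/203 = -372/203; b = (141·(-24) − 19·(-207))/203 = 549/203.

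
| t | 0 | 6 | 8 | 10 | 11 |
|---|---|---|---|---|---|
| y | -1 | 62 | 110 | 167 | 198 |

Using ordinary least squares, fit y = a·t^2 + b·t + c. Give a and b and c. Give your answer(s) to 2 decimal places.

a = 1.49, b = 1.82, c = -1.18

Compute the Gram sums: Σt^2·t^2 = 30033, Σt^2·t = 3059, Σt^2 = 321, Σt·t = 321, Σt = 35, Σ1 = 5.
For Aᵀy: Σt^2·y = 49930, Σt·y = 5100, Σy = 536.
AᵀA·[a, b, c]ᵀ = Aᵀy becomes [[30033, 3059, 321]; [3059, 321, 35]; [321, 35, 5]]·[a, b, c]ᵀ = [49930, 5100, 536]ᵀ.
Solving the 3×3 system (Gaussian elimination) gives a = 53033/35588, b = 9229/5084, c = -20953/17794.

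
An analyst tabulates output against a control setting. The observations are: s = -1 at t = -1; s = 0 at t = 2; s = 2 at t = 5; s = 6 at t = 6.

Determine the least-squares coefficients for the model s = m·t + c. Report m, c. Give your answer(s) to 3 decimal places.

Normal-equation sums: Σt·t = 66, Σt = 12, Σ1 = 4.
For Xᵀs: Σt·s = 47, Σs = 7.
XᵀX·[m, c]ᵀ = Xᵀs becomes [[66, 12]; [12, 4]]·[m, c]ᵀ = [47, 7]ᵀ.
Δ = 66·4 − 12² = 120.
m = (47·4 − 12·7)/120 = 13/15; c = (66·7 − 12·47)/120 = -17/20.

m = 0.867, c = -0.850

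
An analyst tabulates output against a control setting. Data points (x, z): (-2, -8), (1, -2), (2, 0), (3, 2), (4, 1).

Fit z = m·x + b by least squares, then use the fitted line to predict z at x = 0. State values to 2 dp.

The normal system AᵀA·[m, b]ᵀ = Aᵀz is [[34, 8]; [8, 5]]·[m, b]ᵀ = [24, -7]ᵀ.
Eliminating b: 5·(row 1) − 8·(row 2) gives 106·m = 5·24 − 8·(-7) = 176, so m = 88/53.
Then b = ((-7) − 8·(88/53))/5 = -215/53.
At x = 0: ẑ = (88/53)·(0) + (-215/53)·(1) = -215/53.

ẑ = -4.06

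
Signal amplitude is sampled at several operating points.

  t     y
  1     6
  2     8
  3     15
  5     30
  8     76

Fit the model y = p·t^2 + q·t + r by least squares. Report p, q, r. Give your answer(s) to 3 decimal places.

MᵀM·[p, q, r]ᵀ = Mᵀy reads: 4819·p + 673·q + 103·r = 5787;  673·p + 103·q + 19·r = 825;  103·p + 19·q + 5·r = 135.
(Σt^2·t^2 = 4819, Σt^2·t = 673, Σt^2 = 103, Σt·t = 103, Σt = 19, Σ1 = 5, Σt^2·y = 5787, Σt·y = 825, Σy = 135.)
Row-reducing yields p = 179/143, q = -188/143, r = 888/143.

p = 1.252, q = -1.315, r = 6.210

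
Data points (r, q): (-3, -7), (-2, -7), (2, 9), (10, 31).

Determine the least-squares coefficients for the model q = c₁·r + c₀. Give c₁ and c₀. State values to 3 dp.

Normal-equation sums: Σr·r = 117, Σr = 7, Σ1 = 4.
Right-hand side: Σr·q = 363, Σq = 26.
Eliminating c₀: 4·(row 1) − 7·(row 2) gives 419·c₁ = 4·363 − 7·26 = 1270, so c₁ = 1270/419.
Then c₀ = (26 − 7·(1270/419))/4 = 501/419.

c₁ = 3.031, c₀ = 1.196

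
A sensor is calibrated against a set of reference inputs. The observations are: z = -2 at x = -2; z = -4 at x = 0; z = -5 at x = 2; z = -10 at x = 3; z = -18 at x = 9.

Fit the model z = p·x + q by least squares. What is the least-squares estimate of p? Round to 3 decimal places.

p = -1.509

From the data, Σx·x = 98, Σx = 12, Σ1 = 5.
Moment sums: Σx·z = -198, Σz = -39.
det = 98·5 − 12² = 346.
p = ((-198)·5 − 12·(-39))/346 = -261/173; q = (98·(-39) − 12·(-198))/346 = -723/173.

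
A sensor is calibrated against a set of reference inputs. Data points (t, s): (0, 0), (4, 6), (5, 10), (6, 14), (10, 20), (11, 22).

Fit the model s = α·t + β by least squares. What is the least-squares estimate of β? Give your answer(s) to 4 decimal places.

β = -0.2927

Normal-equation sums: Σt·t = 298, Σt = 36, Σ1 = 6.
Moment sums: Σt·s = 600, Σs = 72.
Determinant 298·6 − 36² = 492.
α = (600·6 − 36·72)/492 = 84/41; β = (298·72 − 36·600)/492 = -12/41.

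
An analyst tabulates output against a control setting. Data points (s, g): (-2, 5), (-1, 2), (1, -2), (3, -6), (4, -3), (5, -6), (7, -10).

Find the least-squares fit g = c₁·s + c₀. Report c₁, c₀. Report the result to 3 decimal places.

Compute the Gram sums: Σs·s = 105, Σs = 17, Σ1 = 7.
And Σs·g = -144, Σg = -20.
So AᵀA·[c₁, c₀]ᵀ = Aᵀg: [[105, 17]; [17, 7]]·[c₁, c₀]ᵀ = [-144, -20]ᵀ.
Δ = 105·7 − 17² = 446.
c₁ = ((-144)·7 − 17·(-20))/446 = -334/223; c₀ = (105·(-20) − 17·(-144))/446 = 174/223.

c₁ = -1.498, c₀ = 0.780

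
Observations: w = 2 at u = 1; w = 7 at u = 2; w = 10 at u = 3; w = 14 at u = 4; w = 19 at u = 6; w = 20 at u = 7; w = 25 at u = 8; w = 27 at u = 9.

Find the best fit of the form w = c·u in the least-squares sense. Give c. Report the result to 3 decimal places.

Sums needed: Σu·u = 260.
Moment sums: Σu·w = 799.
c = 799/260 = 3.07308.

c = 3.073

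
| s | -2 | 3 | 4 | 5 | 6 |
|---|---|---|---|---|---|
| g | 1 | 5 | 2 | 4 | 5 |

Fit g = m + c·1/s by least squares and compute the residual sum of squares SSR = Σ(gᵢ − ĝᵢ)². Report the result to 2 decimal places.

SSR = 6.25

Entries of XᵀX: Σ1 = 5, Σ1/s = 9/20, Σ1/s·1/s = 1769/3600.
And Σg = 17, Σ1/s·g = 33/10.
So XᵀX·[m, c]ᵀ = Xᵀg: [[5, 9/20]; [9/20, 1769/3600]]·[m, c]ᵀ = [17, 33/10]ᵀ.
Eliminating c: (1769/3600)·(row 1) − (9/20)·(row 2) gives (2029/900)·m = (1769/3600)·17 − (9/20)·(33/10) = 24727/3600, so m = 24727/8116.
Then c = ((33/10) − (9/20)·(24727/8116))/(1769/3600) = 7965/2029.
Residuals: -681/8116, 5233/8116, -4115/2029, 1365/8116, 10543/8116; SSR = 50739/8116.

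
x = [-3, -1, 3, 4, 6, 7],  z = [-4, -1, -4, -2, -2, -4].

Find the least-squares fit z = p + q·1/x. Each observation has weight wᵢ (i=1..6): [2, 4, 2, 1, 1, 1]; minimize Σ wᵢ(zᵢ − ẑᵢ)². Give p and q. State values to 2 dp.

p = -3.10, q = -1.77

Sums needed: Σwᵢ·1 = 11, Σwᵢ·1/x = -289/84, Σwᵢ·1/x·1/x = 32141/7056.
Moment sums: Σwᵢ·z = -28, Σwᵢ·1/x·z = 109/42.
det = 11·(32141/7056) − (-289/84)² = 45005/1176.
p = ((-28)·(32141/7056) − (-289/84)·(109/42))/(45005/1176) = -139491/45005; q = (11·(109/42) − (-289/84)·(-28))/(45005/1176) = -79716/45005.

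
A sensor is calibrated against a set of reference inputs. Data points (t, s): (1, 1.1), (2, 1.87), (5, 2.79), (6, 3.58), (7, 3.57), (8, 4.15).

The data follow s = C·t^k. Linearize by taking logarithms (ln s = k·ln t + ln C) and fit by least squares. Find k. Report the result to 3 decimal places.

Let Y = ln s. Fitting Y = k·ln t + ln C by least squares:
AᵀA = [[14.3918, 8.1197]; [8.1197, 6]], rhs = [9.8059, 5.7183]ᵀ  (here Σln t = 8.1197, Σ(ln t)² = 14.3918, Σln s = 5.7183, Σln t·ln s = 9.8059).
Δ = 14.3918·6 − (8.1197)² = 20.4213; k = (9.8059·6 − 8.1197·5.7183)/20.4213 = 0.60743, ln C = (14.3918·5.7183 − 8.1197·9.8059)/20.4213 = 0.13103.

k = 0.607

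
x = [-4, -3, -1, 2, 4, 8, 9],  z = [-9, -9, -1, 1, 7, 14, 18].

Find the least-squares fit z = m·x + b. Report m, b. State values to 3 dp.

Compute the Gram sums: Σx·x = 191, Σx = 15, Σ1 = 7.
Moment sums: Σx·z = 368, Σz = 21.
det = 191·7 − 15² = 1112.
m = (368·7 − 15·21)/1112 = 2261/1112; b = (191·21 − 15·368)/1112 = -1509/1112.

m = 2.033, b = -1.357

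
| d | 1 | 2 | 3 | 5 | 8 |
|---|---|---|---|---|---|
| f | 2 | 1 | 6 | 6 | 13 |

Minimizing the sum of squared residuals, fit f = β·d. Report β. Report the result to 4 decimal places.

Sums needed: Σd·d = 103.
And Σd·f = 156.
So AᵀA·[β]ᵀ = Aᵀf: [[103]]·[β]ᵀ = [156]ᵀ.
β = 156/103 = 1.51456.

β = 1.5146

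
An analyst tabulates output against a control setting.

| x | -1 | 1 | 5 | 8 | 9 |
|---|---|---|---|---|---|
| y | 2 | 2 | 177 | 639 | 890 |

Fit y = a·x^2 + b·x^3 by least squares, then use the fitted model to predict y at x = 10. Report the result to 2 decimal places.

ŷ = 1196.20

AᵀA·[a, b]ᵀ = Aᵀy reads: 11284·a + 94942·b = 117415;  94942·a + 809212·b = 998103.
(Σx^2·x^2 = 11284, Σx^2·x^3 = 94942, Σx^3·x^3 = 809212, Σx^2·y = 117415, Σx^3·y = 998103.)
Determinant 11284·809212 − 94942² = 117164844.
a = (117415·809212 − 94942·998103)/117164844 = 125865977/58582422; b = (11284·998103 − 94942·117415)/117164844 = 57489661/58582422.
At x = 10: ŷ = (125865977/58582422)·(100) + (57489661/58582422)·(1000) = 11679376450/9763737.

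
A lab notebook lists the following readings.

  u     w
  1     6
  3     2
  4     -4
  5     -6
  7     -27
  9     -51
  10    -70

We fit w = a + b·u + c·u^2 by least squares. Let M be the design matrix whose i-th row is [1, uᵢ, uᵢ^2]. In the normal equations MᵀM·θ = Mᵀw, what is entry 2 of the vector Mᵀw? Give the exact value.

Entry 2 ↔ basis u, so (Mᵀw)_{2} = Σᵢ (u)·wᵢ = (1)·(6) + (3)·(2) + (4)·(-4) + (5)·(-6) + (7)·(-27) + (9)·(-51) + (10)·(-70) = -1382.

-1382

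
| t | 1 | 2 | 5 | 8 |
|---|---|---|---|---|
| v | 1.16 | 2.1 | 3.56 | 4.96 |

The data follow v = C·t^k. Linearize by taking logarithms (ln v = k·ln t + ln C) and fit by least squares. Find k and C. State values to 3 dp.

k = 0.681, C = 1.214

With ln vᵢ as the transformed response and ln tᵢ as the regressor:
Σln t = 4.3820, Σ(ln t)² = 7.3948, Σln v = 3.7615, Σln t·ln v = 5.8879.
Normal system: [[7.3948, 4.3820]; [4.3820, 4]]·[k, ln C]ᵀ = [5.8879, 3.7615]ᵀ.
Slope k = (n·Σln t·ln v − Σln t·Σln v)/(n·Σ(ln t)² − (Σln t)²) = (4·5.8879 − 4.3820·3.7615)/10.3771 = 0.68116; ln C = (Σln v − k·Σln t)/n = 0.19416, so C = exp(0.19416) = 1.21429.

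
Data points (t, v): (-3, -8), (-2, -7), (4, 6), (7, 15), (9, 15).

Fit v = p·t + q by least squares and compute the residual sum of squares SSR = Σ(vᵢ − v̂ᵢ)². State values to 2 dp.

SSR = 9.74

Forming AᵀA = [[159, 15]; [15, 5]] and Aᵀv = [302, 21]ᵀ gives AᵀA·[p, q]ᵀ = Aᵀv.
Eliminating q: 5·(row 1) − 15·(row 2) gives 570·p = 5·302 − 15·21 = 1195, so p = 239/114.
Then q = (21 − 15·(239/114))/5 = -397/190.
Residuals: 36/95, -409/570, -169/570, 688/285, -169/95; SSR = 5551/570.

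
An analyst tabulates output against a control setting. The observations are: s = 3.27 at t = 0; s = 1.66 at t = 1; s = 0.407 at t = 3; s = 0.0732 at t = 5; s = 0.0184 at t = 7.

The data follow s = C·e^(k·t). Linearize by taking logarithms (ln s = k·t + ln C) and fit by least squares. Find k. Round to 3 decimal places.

With ln sᵢ as the transformed response and tᵢ as the regressor:
Sums: Σt = 16.0000, Σ(t)² = 84.0000, Σln s = -5.8173, Σt·ln s = -43.2306.
Normal system: [[84.0000, 16.0000]; [16.0000, 5]]·[k, ln C]ᵀ = [-43.2306, -5.8173]ᵀ.
Solving (det = 164.0000): k = -0.75047, ln C = 1.23803.

k = -0.750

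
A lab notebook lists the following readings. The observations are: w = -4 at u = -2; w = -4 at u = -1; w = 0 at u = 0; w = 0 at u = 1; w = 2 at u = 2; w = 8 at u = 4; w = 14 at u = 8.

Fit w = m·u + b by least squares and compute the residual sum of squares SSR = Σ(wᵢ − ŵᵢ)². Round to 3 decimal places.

Forming AᵀA = [[90, 12]; [12, 7]] and Aᵀw = [160, 16]ᵀ gives AᵀA·[m, b]ᵀ = Aᵀw.
Determinant 90·7 − 12² = 486.
m = (160·7 − 12·16)/486 = 464/243; b = (90·16 − 12·160)/486 = -80/81.
Residuals: 196/243, -268/243, 80/81, -224/243, -202/243, 328/243, -70/243; SSR = 1528/243.

SSR = 6.288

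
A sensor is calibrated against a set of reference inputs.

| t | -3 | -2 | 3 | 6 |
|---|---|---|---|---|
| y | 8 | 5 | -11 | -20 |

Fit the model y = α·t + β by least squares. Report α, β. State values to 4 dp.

Compute the Gram sums: Σt·t = 58, Σt = 4, Σ1 = 4.
Moment sums: Σt·y = -187, Σy = -18.
Normal equations: [[58, 4]; [4, 4]]·[α, β]ᵀ = [-187, -18]ᵀ.
det = 58·4 − 4² = 216.
α = ((-187)·4 − 4·(-18))/216 = -169/54; β = (58·(-18) − 4·(-187))/216 = -37/27.

α = -3.1296, β = -1.3704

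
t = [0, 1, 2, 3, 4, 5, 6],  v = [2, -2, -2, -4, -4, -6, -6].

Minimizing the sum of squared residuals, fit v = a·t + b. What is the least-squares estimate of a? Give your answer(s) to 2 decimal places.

AᵀA·[a, b]ᵀ = Aᵀv reads: 91·a + 21·b = -100;  21·a + 7·b = -22.
(Σt·t = 91, Σt = 21, Σ1 = 7, Σt·v = -100, Σv = -22.)
Determinant 91·7 − 21² = 196.
a = ((-100)·7 − 21·(-22))/196 = -17/14; b = (91·(-22) − 21·(-100))/196 = 1/2.

a = -1.21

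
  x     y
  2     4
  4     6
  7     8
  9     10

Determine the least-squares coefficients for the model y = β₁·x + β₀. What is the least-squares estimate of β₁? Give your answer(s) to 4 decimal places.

Entries of AᵀA: Σx·x = 150, Σx = 22, Σ1 = 4.
Right-hand side: Σx·y = 178, Σy = 28.
AᵀA·[β₁, β₀]ᵀ = Aᵀy becomes [[150, 22]; [22, 4]]·[β₁, β₀]ᵀ = [178, 28]ᵀ.
Δ = 150·4 − 22² = 116.
β₁ = (178·4 − 22·28)/116 = 24/29; β₀ = (150·28 − 22·178)/116 = 71/29.

β₁ = 0.8276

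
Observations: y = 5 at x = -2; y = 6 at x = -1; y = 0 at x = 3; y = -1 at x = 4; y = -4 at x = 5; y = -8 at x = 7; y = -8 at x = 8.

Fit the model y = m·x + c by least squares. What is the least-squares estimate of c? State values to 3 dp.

Sums needed: Σx·x = 168, Σx = 24, Σ1 = 7.
Moment sums: Σx·y = -160, Σy = -10.
So AᵀA·[m, c]ᵀ = Aᵀy: [[168, 24]; [24, 7]]·[m, c]ᵀ = [-160, -10]ᵀ.
Determinant 168·7 − 24² = 600.
m = ((-160)·7 − 24·(-10))/600 = -22/15; c = (168·(-10) − 24·(-160))/600 = 18/5.

c = 3.600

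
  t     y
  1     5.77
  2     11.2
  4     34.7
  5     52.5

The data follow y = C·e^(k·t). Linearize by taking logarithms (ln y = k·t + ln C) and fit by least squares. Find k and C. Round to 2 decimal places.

k = 0.55, C = 3.51

Linearized form: ln y = k·t + ln C. From the 4 transformed points,
Over the data: Σt = 12.0000, Σ(t)² = 46.0000, Σln y = 11.6761, Σt·ln y = 40.5755.
Normal system: [[46.0000, 12.0000]; [12.0000, 4]]·[k, ln C]ᵀ = [40.5755, 11.6761]ᵀ.
Slope k = (n·Σt·ln y − Σt·Σln y)/(n·Σ(t)² − (Σt)²) = (4·40.5755 − 12.0000·11.6761)/40.0000 = 0.55471; ln C = (Σln y − k·Σt)/n = 1.25490, so C = exp(1.25490) = 3.50750.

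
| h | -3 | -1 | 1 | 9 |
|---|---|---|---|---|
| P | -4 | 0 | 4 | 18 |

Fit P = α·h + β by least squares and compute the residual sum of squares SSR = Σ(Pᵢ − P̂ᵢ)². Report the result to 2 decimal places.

Forming XᵀX = [[92, 6]; [6, 4]] and XᵀP = [178, 18]ᵀ gives XᵀX·[α, β]ᵀ = XᵀP.
Δ = 92·4 − 6² = 332.
α = (178·4 − 6·18)/332 = 151/83; β = (92·18 − 6·178)/332 = 147/83.
Residuals: -26/83, 4/83, 34/83, -12/83; SSR = 24/83.

SSR = 0.29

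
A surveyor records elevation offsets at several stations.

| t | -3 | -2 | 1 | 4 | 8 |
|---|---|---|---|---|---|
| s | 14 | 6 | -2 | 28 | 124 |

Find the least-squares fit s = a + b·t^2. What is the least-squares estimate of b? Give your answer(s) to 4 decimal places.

b = 1.9890

Entries of MᵀM: Σ1 = 5, Σt^2 = 94, Σt^2·t^2 = 4450.
And Σs = 170, Σt^2·s = 8532.
Determinant 5·4450 − 94² = 13414.
a = (170·4450 − 94·8532)/13414 = -22754/6707; b = (5·8532 − 94·170)/13414 = 13340/6707.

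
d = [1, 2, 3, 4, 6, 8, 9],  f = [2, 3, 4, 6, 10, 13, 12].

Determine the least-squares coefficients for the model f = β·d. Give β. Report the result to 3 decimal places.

β = 1.498

With design matrix X, XᵀX = [[211]] and Xᵀf = [316]ᵀ.
Hence β = 316 / 211 ≈ 1.49763.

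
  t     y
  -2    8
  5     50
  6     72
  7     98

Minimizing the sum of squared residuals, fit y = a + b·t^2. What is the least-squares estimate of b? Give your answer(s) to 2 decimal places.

The normal equations are: 4·a + 114·b = 228;  114·a + 4338·b = 8676.
(Σ1 = 4, Σt^2 = 114, Σt^2·t^2 = 4338, Σy = 228, Σt^2·y = 8676.)
Determinant 4·4338 − 114² = 4356.
a = (228·4338 − 114·8676)/4356 = 0; b = (4·8676 − 114·228)/4356 = 2.

b = 2.00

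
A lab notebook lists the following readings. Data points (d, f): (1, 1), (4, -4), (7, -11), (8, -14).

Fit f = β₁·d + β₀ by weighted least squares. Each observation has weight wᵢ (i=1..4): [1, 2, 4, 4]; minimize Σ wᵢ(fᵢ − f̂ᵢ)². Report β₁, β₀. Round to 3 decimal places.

β₁ = -2.220, β₀ = 4.195

The normal system XᵀWX·[β₁, β₀]ᵀ = XᵀWf is [[485, 69]; [69, 11]]·[β₁, β₀]ᵀ = [-787, -107]ᵀ.
det = 485·11 − 69² = 574.
β₁ = ((-787)·11 − 69·(-107))/574 = -91/41; β₀ = (485·(-107) − 69·(-787))/574 = 172/41.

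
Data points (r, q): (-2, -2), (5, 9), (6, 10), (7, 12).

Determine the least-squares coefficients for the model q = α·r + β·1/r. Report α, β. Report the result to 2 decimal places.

α = 1.80, β = -2.99

With design matrix X, XᵀX = [[114, 4]; [4, 7457/22050]] and Xᵀq = [193, 649/105]ᵀ.
det = 114·(7457/22050) − 4² = 82883/3675.
α = (193·(7457/22050) − 4·(649/105))/(82883/3675) = 894041/497298; β = (114·(649/105) − 4·193)/(82883/3675) = -247590/82883.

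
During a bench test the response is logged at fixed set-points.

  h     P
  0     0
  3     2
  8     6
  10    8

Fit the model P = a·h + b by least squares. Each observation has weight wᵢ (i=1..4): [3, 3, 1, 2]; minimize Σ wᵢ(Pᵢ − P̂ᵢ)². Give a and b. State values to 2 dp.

a = 0.80, b = -0.17

The normal system MᵀWM·[a, b]ᵀ = MᵀWP is [[291, 37]; [37, 9]]·[a, b]ᵀ = [226, 28]ᵀ.
det = 291·9 − 37² = 1250.
a = (226·9 − 37·28)/1250 = 499/625; b = (291·28 − 37·226)/1250 = -107/625.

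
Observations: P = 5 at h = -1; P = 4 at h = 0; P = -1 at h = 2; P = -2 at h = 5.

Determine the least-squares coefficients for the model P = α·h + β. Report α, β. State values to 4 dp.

α = -1.2381, β = 3.3571

Setting ∂/∂α … = 0 gives: 30·α + 6·β = -17;  6·α + 4·β = 6.
Determinant 30·4 − 6² = 84.
α = ((-17)·4 − 6·6)/84 = -26/21; β = (30·6 − 6·(-17))/84 = 47/14.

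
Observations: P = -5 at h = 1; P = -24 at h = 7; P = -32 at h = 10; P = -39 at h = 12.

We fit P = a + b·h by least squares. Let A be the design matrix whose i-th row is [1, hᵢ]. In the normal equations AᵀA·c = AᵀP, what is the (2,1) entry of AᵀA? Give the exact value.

Row 2 ↔ basis h, column 1 ↔ basis 1, so (AᵀA)_{2,1} = Σᵢ h = (1)·(1) + (7)·(1) + (10)·(1) + (12)·(1) = 30.

30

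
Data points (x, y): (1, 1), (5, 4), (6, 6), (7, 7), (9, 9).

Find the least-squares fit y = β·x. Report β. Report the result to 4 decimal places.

β = 0.9740

Compute the Gram sums: Σx·x = 192.
And Σx·y = 187.
β = 187/192 = 0.973958.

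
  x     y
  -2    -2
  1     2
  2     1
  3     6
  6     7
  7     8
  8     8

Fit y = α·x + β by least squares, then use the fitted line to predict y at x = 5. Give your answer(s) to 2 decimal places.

Entries of AᵀA: Σx·x = 167, Σx = 25, Σ1 = 7.
For Aᵀy: Σx·y = 188, Σy = 30.
Δ = 167·7 − 25² = 544.
α = (188·7 − 25·30)/544 = 283/272; β = (167·30 − 25·188)/544 = 155/272.
At x = 5: ŷ = (283/272)·(5) + (155/272)·(1) = 785/136.

ŷ = 5.77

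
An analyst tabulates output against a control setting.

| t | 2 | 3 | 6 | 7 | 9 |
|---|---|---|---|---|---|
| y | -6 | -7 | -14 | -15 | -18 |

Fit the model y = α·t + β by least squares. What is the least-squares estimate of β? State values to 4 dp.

Entries of XᵀX: Σt·t = 179, Σt = 27, Σ1 = 5.
Moment sums: Σt·y = -384, Σy = -60.
So XᵀX·[α, β]ᵀ = Xᵀy: [[179, 27]; [27, 5]]·[α, β]ᵀ = [-384, -60]ᵀ.
Eliminating β: 5·(row 1) − 27·(row 2) gives 166·α = 5·(-384) − 27·(-60) = -300, so α = -150/83.
Then β = ((-60) − 27·(-150/83))/5 = -186/83.

β = -2.2410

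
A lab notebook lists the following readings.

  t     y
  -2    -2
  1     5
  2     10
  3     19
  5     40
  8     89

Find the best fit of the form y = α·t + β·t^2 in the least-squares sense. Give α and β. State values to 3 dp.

Entries of XᵀX: Σt·t = 107, Σt·t^2 = 665, Σt^2·t^2 = 4835.
For Xᵀy: Σt·y = 998, Σt^2·y = 6904.
Determinant 107·4835 − 665² = 75120.
α = (998·4835 − 665·6904)/75120 = 23417/7512; β = (107·6904 − 665·998)/75120 = 37529/37560.

α = 3.117, β = 0.999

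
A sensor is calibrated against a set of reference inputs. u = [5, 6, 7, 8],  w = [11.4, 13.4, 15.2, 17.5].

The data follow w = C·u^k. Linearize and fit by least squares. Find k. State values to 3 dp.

k = 0.900

Linearized form: ln w = k·ln u + ln C. From the 4 transformed points,
Sums: Σln u = 7.4265, Σ(ln u)² = 13.9113, Σln w = 10.6124, Σln u·ln w = 19.8140.
Normal system: [[13.9113, 7.4265]; [7.4265, 4]]·[k, ln C]ᵀ = [19.8140, 10.6124]ᵀ.
Solving (det = 0.4917): k = 0.90042, ln C = 0.98134.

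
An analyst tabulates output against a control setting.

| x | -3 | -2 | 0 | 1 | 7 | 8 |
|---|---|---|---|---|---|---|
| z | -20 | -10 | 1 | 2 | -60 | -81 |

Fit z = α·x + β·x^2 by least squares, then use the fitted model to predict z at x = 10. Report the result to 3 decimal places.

Normal-equation sums: Σx·x = 127, Σx·x^2 = 821, Σx^2·x^2 = 6595.
Moment sums: Σx·z = -986, Σx^2·z = -8342.
Eliminating β: 6595·(row 1) − 821·(row 2) gives 163524·α = 6595·(-986) − 821·(-8342) = 346112, so α = 86528/40881.
Then β = ((-8342) − 821·(86528/40881))/6595 = -62482/40881.
At x = 10: ẑ = (86528/40881)·(10) + (-62482/40881)·(100) = -5382920/40881.

ẑ = -131.673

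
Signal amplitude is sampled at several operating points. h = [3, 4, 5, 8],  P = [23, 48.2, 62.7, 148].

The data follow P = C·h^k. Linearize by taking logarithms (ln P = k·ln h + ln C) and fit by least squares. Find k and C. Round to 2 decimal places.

k = 1.84, C = 3.29

Linearized form: ln P = k·ln h + ln C. From the 4 transformed points,
XᵀX = [[10.0431, 6.1738]; [6.1738, 4]], rhs = [25.8689, 16.1464]ᵀ  (here Σln h = 6.1738, Σ(ln h)² = 10.0431, Σln P = 16.1464, Σln h·ln P = 25.8689).
Solving (det = 2.0569): k = 1.84314, ln C = 1.19181, so C = exp(1.19181) = 3.29305.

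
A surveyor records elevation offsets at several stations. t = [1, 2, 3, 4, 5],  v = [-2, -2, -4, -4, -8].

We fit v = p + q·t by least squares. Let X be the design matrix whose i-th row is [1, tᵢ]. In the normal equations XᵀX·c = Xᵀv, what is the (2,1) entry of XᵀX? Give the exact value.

Row 2 ↔ basis t, column 1 ↔ basis 1, so (XᵀX)_{2,1} = Σᵢ t = (1)·(1) + (2)·(1) + (3)·(1) + (4)·(1) + (5)·(1) = 15.

15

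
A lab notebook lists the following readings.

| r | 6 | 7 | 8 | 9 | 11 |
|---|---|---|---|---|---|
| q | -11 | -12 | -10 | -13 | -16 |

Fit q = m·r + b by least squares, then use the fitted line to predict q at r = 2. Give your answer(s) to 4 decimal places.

q̂ = -6.2838

Setting ∂/∂m … = 0 gives: 351·m + 41·b = -523;  41·m + 5·b = -62.
Δ = 351·5 − 41² = 74.
m = ((-523)·5 − 41·(-62))/74 = -73/74; b = (351·(-62) − 41·(-523))/74 = -319/74.
At r = 2: q̂ = (-73/74)·(2) + (-319/74)·(1) = -465/74.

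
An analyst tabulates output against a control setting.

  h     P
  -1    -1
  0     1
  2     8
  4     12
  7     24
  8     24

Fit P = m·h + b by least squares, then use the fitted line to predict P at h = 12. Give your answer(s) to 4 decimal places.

The normal system XᵀX·[m, b]ᵀ = XᵀP is [[134, 20]; [20, 6]]·[m, b]ᵀ = [425, 68]ᵀ.
Determinant 134·6 − 20² = 404.
m = (425·6 − 20·68)/404 = 595/202; b = (134·68 − 20·425)/404 = 153/101.
At h = 12: P̂ = (595/202)·(12) + (153/101)·(1) = 3723/101.

P̂ = 36.8614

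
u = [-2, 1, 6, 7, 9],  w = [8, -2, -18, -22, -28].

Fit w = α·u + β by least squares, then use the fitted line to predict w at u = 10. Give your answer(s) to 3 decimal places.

ŵ = -31.425

XᵀX·[α, β]ᵀ = Xᵀw reads: 171·α + 21·β = -532;  21·α + 5·β = -62.
(Σu·u = 171, Σu = 21, Σ1 = 5, Σu·w = -532, Σw = -62.)
Eliminating β: 5·(row 1) − 21·(row 2) gives 414·α = 5·(-532) − 21·(-62) = -1358, so α = -679/207.
Then β = ((-62) − 21·(-679/207))/5 = 95/69.
At u = 10: ŵ = (-679/207)·(10) + (95/69)·(1) = -6505/207.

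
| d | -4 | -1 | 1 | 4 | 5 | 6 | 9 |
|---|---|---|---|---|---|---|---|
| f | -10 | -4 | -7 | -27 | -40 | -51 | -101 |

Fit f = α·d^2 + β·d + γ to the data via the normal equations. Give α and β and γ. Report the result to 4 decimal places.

α = -0.9476, β = -2.2113, γ = -4.1410

The normal system XᵀX·[α, β, γ]ᵀ = Xᵀf is [[8996, 1070, 176]; [1070, 176, 20]; [176, 20, 7]]·[α, β, γ]ᵀ = [-11620, -1486, -240]ᵀ.
Inverting the 3×3 Gram matrix, [α, β, γ]ᵀ = [-122515/129283, -285888/129283, -76480/18469]ᵀ.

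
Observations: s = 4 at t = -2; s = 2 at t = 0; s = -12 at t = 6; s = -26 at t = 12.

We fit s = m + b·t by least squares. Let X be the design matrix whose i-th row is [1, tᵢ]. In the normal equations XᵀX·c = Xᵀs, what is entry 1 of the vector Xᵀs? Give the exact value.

Entry 1 ↔ basis 1, so (Xᵀs)_{1} = Σᵢ sᵢ = (1)·(4) + (1)·(2) + (1)·(-12) + (1)·(-26) = -32.

-32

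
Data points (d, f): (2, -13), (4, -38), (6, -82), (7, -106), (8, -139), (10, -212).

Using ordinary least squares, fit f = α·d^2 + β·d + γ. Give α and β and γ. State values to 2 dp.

From the data, Σd^2·d^2 = 18065, Σd^2·d = 2143, Σd^2 = 269, Σd·d = 269, Σd = 37, Σ1 = 6.
Right-hand side: Σd^2·f = -38902, Σd·f = -4644, Σf = -590.
Solving the 3×3 system (Gaussian elimination) gives α = -263/132, β = -4639/4620, γ = -197/70.

α = -1.99, β = -1.00, γ = -2.81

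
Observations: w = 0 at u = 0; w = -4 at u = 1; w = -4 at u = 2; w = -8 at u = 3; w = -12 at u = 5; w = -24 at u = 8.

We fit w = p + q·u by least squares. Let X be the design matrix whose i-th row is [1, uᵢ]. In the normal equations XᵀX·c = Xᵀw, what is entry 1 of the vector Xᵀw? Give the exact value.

-52

Entry 1 ↔ basis 1, so (Xᵀw)_{1} = Σᵢ wᵢ = (1)·(0) + (1)·(-4) + (1)·(-4) + (1)·(-8) + (1)·(-12) + (1)·(-24) = -52.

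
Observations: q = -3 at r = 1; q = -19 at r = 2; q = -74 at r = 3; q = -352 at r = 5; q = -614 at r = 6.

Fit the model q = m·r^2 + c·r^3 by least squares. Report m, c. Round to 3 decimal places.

m = 0.796, c = -2.975

Sums needed: Σr^2·r^2 = 2019, Σr^2·r^3 = 11177, Σr^3·r^3 = 63075.
And Σr^2·q = -31649, Σr^3·q = -178777.
So MᵀM·[m, c]ᵀ = Mᵀq: [[2019, 11177]; [11177, 63075]]·[m, c]ᵀ = [-31649, -178777]ᵀ.
Eliminating c: 63075·(row 1) − 11177·(row 2) gives 2423096·m = 63075·(-31649) − 11177·(-178777) = 1929854, so m = 964927/1211548.
Then c = ((-178777) − 11177·(964927/1211548))/63075 = -3604945/1211548.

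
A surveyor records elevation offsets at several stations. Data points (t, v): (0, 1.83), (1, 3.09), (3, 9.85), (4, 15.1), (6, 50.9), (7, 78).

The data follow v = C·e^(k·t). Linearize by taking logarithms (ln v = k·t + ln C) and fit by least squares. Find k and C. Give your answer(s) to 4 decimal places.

k = 0.5427, C = 1.8296

With ln vᵢ as the transformed response and tᵢ as the regressor:
Σt = 21.0000, Σ(t)² = 111.0000, Σln v = 15.0212, Σt·ln v = 72.9255.
Equations: 111.0000·k + 21.0000·ln C = 72.9255;  21.0000·k + 6·ln C = 15.0212.
Solving (det = 225.0000): k = 0.54270, ln C = 0.60409, so C = exp(0.60409) = 1.82959.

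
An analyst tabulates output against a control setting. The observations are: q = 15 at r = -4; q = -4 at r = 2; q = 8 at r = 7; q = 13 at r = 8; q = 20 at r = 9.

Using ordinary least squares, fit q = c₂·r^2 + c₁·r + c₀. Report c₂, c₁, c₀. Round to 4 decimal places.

c₂ = 0.5063, c₁ = -2.1649, c₀ = -1.7463

Forming MᵀM = [[13330, 1528, 214]; [1528, 214, 22]; [214, 22, 5]] and Mᵀq = [3068, 272, 52]ᵀ gives MᵀM·[c₂, c₁, c₀]ᵀ = Mᵀq.
Row-reducing yields c₂ = 30582/60397, c₁ = -130752/60397, c₀ = -105472/60397.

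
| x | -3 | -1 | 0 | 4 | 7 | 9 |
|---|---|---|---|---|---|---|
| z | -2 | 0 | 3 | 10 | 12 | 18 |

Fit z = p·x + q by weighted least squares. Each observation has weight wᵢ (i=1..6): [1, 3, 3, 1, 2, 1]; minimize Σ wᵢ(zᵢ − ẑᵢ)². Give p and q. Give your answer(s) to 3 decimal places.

Compute the Gram sums: Σwᵢ·x·x = 207, Σwᵢ·x = 21, Σwᵢ·1 = 11.
Right-hand side: Σwᵢ·x·z = 376, Σwᵢ·z = 59.
So AᵀWA·[p, q]ᵀ = AᵀWz: [[207, 21]; [21, 11]]·[p, q]ᵀ = [376, 59]ᵀ.
Eliminating q: 11·(row 1) − 21·(row 2) gives 1836·p = 11·376 − 21·59 = 2897, so p = 2897/1836.
Then q = (59 − 21·(2897/1836))/11 = 1439/612.

p = 1.578, q = 2.351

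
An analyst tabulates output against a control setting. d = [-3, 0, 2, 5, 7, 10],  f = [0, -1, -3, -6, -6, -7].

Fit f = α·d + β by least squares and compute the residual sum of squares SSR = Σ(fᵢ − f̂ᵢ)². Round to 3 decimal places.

SSR = 2.690

The normal equations are: 187·α + 21·β = -148;  21·α + 6·β = -23.
Determinant 187·6 − 21² = 681.
α = ((-148)·6 − 21·(-23))/681 = -135/227; β = (187·(-23) − 21·(-148))/681 = -1193/681.
Residuals: -22/681, 512/681, -40/681, -868/681, -58/681, 476/681; SSR = 1832/681.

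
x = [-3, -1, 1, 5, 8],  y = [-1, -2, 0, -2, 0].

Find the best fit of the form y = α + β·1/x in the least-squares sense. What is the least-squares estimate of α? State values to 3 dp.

α = -0.999

From the data, Σ1 = 5, Σ1/x = -1/120, Σ1/x·1/x = 31201/14400.
And Σy = -5, Σ1/x·y = 29/15.
MᵀM·[α, β]ᵀ = Mᵀy becomes [[5, -1/120]; [-1/120, 31201/14400]]·[α, β]ᵀ = [-5, 29/15]ᵀ.
det = 5·(31201/14400) − (-1/120)² = 39001/3600.
α = ((-5)·(31201/14400) − (-1/120)·(29/15))/(39001/3600) = -155773/156004; β = (5·(29/15) − (-1/120)·(-5))/(39001/3600) = 34650/39001.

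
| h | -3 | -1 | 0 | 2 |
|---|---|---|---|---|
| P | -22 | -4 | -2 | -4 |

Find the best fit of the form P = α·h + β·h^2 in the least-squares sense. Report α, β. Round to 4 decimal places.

α = 1.7654, β = -1.8642

From the data, Σh·h = 14, Σh·h^2 = -20, Σh^2·h^2 = 98.
Moment sums: Σh·P = 62, Σh^2·P = -218.
MᵀM·[α, β]ᵀ = MᵀP becomes [[14, -20]; [-20, 98]]·[α, β]ᵀ = [62, -218]ᵀ.
Eliminating β: 98·(row 1) − (-20)·(row 2) gives 972·α = 98·62 − (-20)·(-218) = 1716, so α = 143/81.
Then β = ((-218) − (-20)·(143/81))/98 = -151/81.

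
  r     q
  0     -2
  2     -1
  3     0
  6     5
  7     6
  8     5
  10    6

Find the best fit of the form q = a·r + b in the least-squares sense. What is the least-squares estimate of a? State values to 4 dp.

Normal-equation sums: Σr·r = 262, Σr = 36, Σ1 = 7.
Moment sums: Σr·q = 170, Σq = 19.
So AᵀA·[a, b]ᵀ = Aᵀq: [[262, 36]; [36, 7]]·[a, b]ᵀ = [170, 19]ᵀ.
Determinant 262·7 − 36² = 538.
a = (170·7 − 36·19)/538 = 253/269; b = (262·19 − 36·170)/538 = -571/269.

a = 0.9405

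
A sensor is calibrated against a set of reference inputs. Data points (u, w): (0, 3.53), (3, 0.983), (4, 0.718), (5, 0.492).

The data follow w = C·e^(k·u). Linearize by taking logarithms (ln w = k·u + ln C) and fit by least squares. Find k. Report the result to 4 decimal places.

Linearized form: ln w = k·u + ln C. From the 4 transformed points,
AᵀA = [[50.0000, 12.0000]; [12.0000, 4]], rhs = [-4.9230, 0.2036]ᵀ  (here Σu = 12.0000, Σ(u)² = 50.0000, Σln w = 0.2036, Σu·ln w = -4.9230).
Solving (det = 56.0000): k = -0.39527, ln C = 1.23670.

k = -0.3953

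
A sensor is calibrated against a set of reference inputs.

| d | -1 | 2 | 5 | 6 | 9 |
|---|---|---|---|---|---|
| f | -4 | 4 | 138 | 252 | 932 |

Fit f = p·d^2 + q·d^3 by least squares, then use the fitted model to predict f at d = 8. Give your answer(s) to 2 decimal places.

The normal equations are: 8499·p + 69981·q = 88026;  69981·p + 593787·q = 751146.
(Σd^2·d^2 = 8499, Σd^2·d^3 = 69981, Σd^3·d^3 = 593787, Σd^2·f = 88026, Σd^3·f = 751146.)
Determinant 8499·593787 − 69981² = 149255352.
p = (88026·593787 − 69981·751146)/149255352 = -8257049/4145982; q = (8499·751146 − 69981·88026)/149255352 = 6217843/4145982.
At d = 8: f̂ = (-8257049/4145982)·(64) + (6217843/4145982)·(512) = 442514080/690997.

f̂ = 640.40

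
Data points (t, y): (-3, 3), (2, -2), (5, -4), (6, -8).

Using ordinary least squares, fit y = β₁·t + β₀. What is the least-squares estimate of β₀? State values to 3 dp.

Compute the Gram sums: Σt·t = 74, Σt = 10, Σ1 = 4.
And Σt·y = -81, Σy = -11.
Normal equations: [[74, 10]; [10, 4]]·[β₁, β₀]ᵀ = [-81, -11]ᵀ.
Eliminating β₀: 4·(row 1) − 10·(row 2) gives 196·β₁ = 4·(-81) − 10·(-11) = -214, so β₁ = -107/98.
Then β₀ = ((-11) − 10·(-107/98))/4 = -1/49.

β₀ = -0.020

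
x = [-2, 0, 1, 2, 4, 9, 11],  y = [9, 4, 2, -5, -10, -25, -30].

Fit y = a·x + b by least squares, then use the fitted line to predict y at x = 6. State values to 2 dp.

ŷ = -15.34

Forming MᵀM = [[227, 25]; [25, 7]] and Mᵀy = [-621, -55]ᵀ gives MᵀM·[a, b]ᵀ = Mᵀy.
Determinant 227·7 − 25² = 964.
a = ((-621)·7 − 25·(-55))/964 = -743/241; b = (227·(-55) − 25·(-621))/964 = 760/241.
At x = 6: ŷ = (-743/241)·(6) + (760/241)·(1) = -3698/241.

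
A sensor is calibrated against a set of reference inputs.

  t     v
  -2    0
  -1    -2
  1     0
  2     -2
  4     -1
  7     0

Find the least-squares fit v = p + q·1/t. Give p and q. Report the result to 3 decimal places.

With design matrix M, MᵀM = [[6, 11/28]; [11/28, 2025/784]] and Mᵀv = [-5, 3/4]ᵀ.
Eliminating q: (2025/784)·(row 1) − (11/28)·(row 2) gives (12029/784)·p = (2025/784)·(-5) − (11/28)·(3/4) = -2589/196, so p = -10356/12029.
Then q = ((3/4) − (11/28)·(-10356/12029))/(2025/784) = 5068/12029.

p = -0.861, q = 0.421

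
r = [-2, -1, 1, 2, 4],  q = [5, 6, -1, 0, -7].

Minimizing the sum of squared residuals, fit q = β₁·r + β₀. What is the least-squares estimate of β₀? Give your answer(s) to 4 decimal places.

The normal system AᵀA·[β₁, β₀]ᵀ = Aᵀq is [[26, 4]; [4, 5]]·[β₁, β₀]ᵀ = [-45, 3]ᵀ.
Eliminating β₀: 5·(row 1) − 4·(row 2) gives 114·β₁ = 5·(-45) − 4·3 = -237, so β₁ = -79/38.
Then β₀ = (3 − 4·(-79/38))/5 = 43/19.

β₀ = 2.2632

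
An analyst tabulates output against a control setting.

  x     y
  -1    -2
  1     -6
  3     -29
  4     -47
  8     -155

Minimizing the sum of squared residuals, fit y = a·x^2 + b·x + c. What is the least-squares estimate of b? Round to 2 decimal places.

Entries of AᵀA: Σx^2·x^2 = 4435, Σx^2·x = 603, Σx^2 = 91, Σx·x = 91, Σx = 15, Σ1 = 5.
Right-hand side: Σx^2·y = -10941, Σx·y = -1519, Σy = -239.
Normal equations: [[4435, 603, 91]; [603, 91, 15]; [91, 15, 5]]·[a, b, c]ᵀ = [-10941, -1519, -239]ᵀ.
Inverting the 3×3 Gram matrix, [a, b, c]ᵀ = [-48169/23656, -66877/23656, -26725/11828]ᵀ.

b = -2.83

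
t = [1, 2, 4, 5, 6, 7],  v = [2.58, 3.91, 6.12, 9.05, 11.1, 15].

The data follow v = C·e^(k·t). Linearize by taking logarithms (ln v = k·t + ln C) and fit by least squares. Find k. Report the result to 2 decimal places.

With ln vᵢ as the transformed response and tᵢ as the regressor:
Σt = 25.0000, Σ(t)² = 131.0000, Σln v = 11.4406, Σt·ln v = 55.3330.
Equations: 131.0000·k + 25.0000·ln C = 55.3330;  25.0000·k + 6·ln C = 11.4406.
Solving (det = 161.0000): k = 0.28560, ln C = 0.71678.

k = 0.29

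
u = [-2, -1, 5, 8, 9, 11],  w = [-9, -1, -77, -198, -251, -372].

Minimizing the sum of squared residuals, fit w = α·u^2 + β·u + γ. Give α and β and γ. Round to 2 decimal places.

α = -3.03, β = -0.71, γ = 1.58

AᵀA·[α, β, γ]ᵀ = Aᵀw reads: 25940·α + 2688·β + 296·γ = -79977;  2688·α + 296·β + 30·γ = -8301;  296·α + 30·β + 6·γ = -908.
(Σu^2·u^2 = 25940, Σu^2·u = 2688, Σu^2 = 296, Σu·u = 296, Σu = 30, Σ1 = 6, Σu^2·w = -79977, Σu·w = -8301, Σw = -908.)
Row-reducing yields α = -889999/293980, β = -104589/146990, γ = 231767/146990.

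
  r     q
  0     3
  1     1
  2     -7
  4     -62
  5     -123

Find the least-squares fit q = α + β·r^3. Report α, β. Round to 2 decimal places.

The normal system AᵀA·[α, β]ᵀ = Aᵀq is [[5, 198]; [198, 19786]]·[α, β]ᵀ = [-188, -19398]ᵀ.
Δ = 5·19786 − 198² = 59726.
α = ((-188)·19786 − 198·(-19398))/59726 = 60518/29863; β = (5·(-19398) − 198·(-188))/59726 = -29883/29863.

α = 2.03, β = -1.00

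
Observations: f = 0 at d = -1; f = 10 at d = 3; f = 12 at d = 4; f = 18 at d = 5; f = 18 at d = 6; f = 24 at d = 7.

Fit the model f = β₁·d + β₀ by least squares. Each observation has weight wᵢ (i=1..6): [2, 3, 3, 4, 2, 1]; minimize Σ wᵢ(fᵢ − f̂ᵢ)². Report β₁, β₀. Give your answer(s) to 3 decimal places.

Forming AᵀWA = [[298, 58]; [58, 15]] and AᵀWf = [978, 198]ᵀ gives AᵀWA·[β₁, β₀]ᵀ = AᵀWf.
det = 298·15 − 58² = 1106.
β₁ = (978·15 − 58·198)/1106 = 1593/553; β₀ = (298·198 − 58·978)/1106 = 1140/553.

β₁ = 2.881, β₀ = 2.061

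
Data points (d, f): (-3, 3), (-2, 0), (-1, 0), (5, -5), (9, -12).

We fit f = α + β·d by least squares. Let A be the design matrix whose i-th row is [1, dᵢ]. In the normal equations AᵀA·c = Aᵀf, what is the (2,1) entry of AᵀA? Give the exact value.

Row 2 ↔ basis d, column 1 ↔ basis 1, so (AᵀA)_{2,1} = Σᵢ d = (-3)·(1) + (-2)·(1) + (-1)·(1) + (5)·(1) + (9)·(1) = 8.

8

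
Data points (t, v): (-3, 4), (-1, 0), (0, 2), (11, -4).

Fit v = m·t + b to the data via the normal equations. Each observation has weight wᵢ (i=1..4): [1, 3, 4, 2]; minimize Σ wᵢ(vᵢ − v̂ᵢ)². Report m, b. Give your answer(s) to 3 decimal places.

m = -0.466, b = 1.145

Sums needed: Σwᵢ·t·t = 254, Σwᵢ·t = 16, Σwᵢ·1 = 10.
Moment sums: Σwᵢ·t·v = -100, Σwᵢ·v = 4.
Determinant 254·10 − 16² = 2284.
m = ((-100)·10 − 16·4)/2284 = -266/571; b = (254·4 − 16·(-100))/2284 = 654/571.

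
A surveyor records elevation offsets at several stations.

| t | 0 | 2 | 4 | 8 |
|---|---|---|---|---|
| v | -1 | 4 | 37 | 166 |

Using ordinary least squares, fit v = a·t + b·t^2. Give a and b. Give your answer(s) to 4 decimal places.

AᵀA·[a, b]ᵀ = Aᵀv reads: 84·a + 584·b = 1484;  584·a + 4368·b = 11232.
det = 84·4368 − 584² = 25856.
a = (1484·4368 − 584·11232)/25856 = -1209/404; b = (84·11232 − 584·1484)/25856 = 2401/808.

a = -2.9926, b = 2.9715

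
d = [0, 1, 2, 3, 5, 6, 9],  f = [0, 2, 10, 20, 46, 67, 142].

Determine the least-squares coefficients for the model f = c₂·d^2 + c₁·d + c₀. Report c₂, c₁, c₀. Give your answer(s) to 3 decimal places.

From the data, Σd^2·d^2 = 8580, Σd^2·d = 1106, Σd^2 = 156, Σd·d = 156, Σd = 26, Σ1 = 7.
For Aᵀf: Σd^2·f = 15286, Σd·f = 1992, Σf = 287.
So AᵀA·[c₂, c₁, c₀]ᵀ = Aᵀf: [[8580, 1106, 156]; [1106, 156, 26]; [156, 26, 7]]·[c₂, c₁, c₀]ᵀ = [15286, 1992, 287]ᵀ.
Solving the 3×3 system (Gaussian elimination) gives c₂ = 71251/45521, c₁ = 77971/45521, c₀ = -11125/45521.

c₂ = 1.565, c₁ = 1.713, c₀ = -0.244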